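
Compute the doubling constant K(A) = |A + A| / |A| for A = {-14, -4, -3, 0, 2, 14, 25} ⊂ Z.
K = |A + A| / |A| = 26/7

Enumerate A + A = {a + b : a, b ∈ A}. With |A| = 7, there are |A|^2 = 49 ordered sum pairs; collecting distinct values, A + A = {-28, -18, -17, -14, -12, -8, -7, -6, -4, -3, -2, -1, 0, 2, 4, 10, 11, 14, 16, 21, 22, 25, 27, 28, 39, 50}, so |A + A| = 26. Thus K = 26/7. For comparison, the minimum possible |A + A| over all 7-element sets is 2·7 − 1 = 13 (so min K = 13/7), attained only by arithmetic progressions.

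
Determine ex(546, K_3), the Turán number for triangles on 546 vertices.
ex(546, K_3) = ⌊546^2/4⌋ = 74529

Mantel (1907): a triangle-free graph on n vertices has at most ⌊n^2/4⌋ edges, with equality for the complete bipartite graph K_{⌊n/2⌋, ⌈n/2⌉}. For n = 546: ⌊546^2/4⌋ = ⌊298116/4⌋ = 74529. The extremal graph is K_{273, 273}, which has 273·273 = 74529 edges.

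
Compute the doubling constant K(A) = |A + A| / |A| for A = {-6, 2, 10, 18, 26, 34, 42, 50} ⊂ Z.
K = |A + A| / |A| = 15/8

Enumerate A + A = {a + b : a, b ∈ A}. With |A| = 8, there are |A|^2 = 64 ordered sum pairs; collecting distinct values, A + A = {-12, -4, 4, 12, 20, 28, 36, 44, 52, 60, 68, 76, 84, 92, 100}, so |A + A| = 15. Thus K = 15/8. Here |A + A| = 2|A| − 1 = 15, the minimum possible — so K = 15/8 is minimal, which holds iff A is an arithmetic progression.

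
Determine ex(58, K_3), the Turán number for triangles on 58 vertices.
ex(58, K_3) = ⌊58^2/4⌋ = 841

Mantel (1907): a triangle-free graph on n vertices has at most ⌊n^2/4⌋ edges, with equality for the complete bipartite graph K_{⌊n/2⌋, ⌈n/2⌉}. For n = 58: ⌊58^2/4⌋ = ⌊3364/4⌋ = 841. The extremal graph is K_{29, 29}, which has 29·29 = 841 edges.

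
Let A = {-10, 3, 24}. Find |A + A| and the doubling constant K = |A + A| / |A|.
K = |A + A| / |A| = 6/3 = 2

Enumerate A + A = {a + b : a, b ∈ A}. With |A| = 3, there are |A|^2 = 9 ordered sum pairs; collecting distinct values, A + A = {-20, -7, 6, 14, 27, 48}, so |A + A| = 6. Thus K = 6/3 = 2. For comparison, the minimum possible |A + A| over all 3-element sets is 2·3 − 1 = 5 (so min K = 5/3), attained only by arithmetic progressions.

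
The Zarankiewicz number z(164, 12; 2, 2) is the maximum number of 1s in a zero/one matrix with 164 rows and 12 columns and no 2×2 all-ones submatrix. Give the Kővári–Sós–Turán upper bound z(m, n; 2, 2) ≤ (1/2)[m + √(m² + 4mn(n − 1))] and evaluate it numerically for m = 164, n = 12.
z(164, 12; 2, 2) ≤ (1/2)[164 + √(164² + 4·164·12·11)] = (1/2)[164 + √113488] = 250.4399

Kővári–Sós–Turán: let r_1, ..., r_164 be the row sums and z = Σ r_i the total number of 1s. Each pair of columns can share at most one row with both entries 1 (else a 2×2 all-ones block appears), so Σ_i C(r_i, 2) ≤ C(12, 2) = 66. By convexity Σ_i C(r_i, 2) ≥ 164·C(z/164, 2) = z(z − 164)/(2·164), giving z² − 164z − 164·12·11 ≤ 0 and hence z ≤ (1/2)[164 + √(26896 + 4·21648)] = (1/2)[164 + √113488] ≈ (1/2)(164 + 336.8798) = 250.4399.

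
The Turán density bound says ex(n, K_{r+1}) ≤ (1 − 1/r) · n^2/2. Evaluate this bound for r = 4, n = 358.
Turán density bound = (3/4) · 358^2/2 = 96123/2 ≈ 48061.5

Turán's theorem: ex(n, K_{r+1}) is achieved by the complete r-partite Turán graph T(n, r) with parts as balanced as possible, and is at most (1 − 1/r) · n^2/2. For r = 4, n = 358: the density bound is (3/4) · 128164/2 = 96123/2 ≈ 48061.5. The integer-valued extremum is e(T(358, 4)) = 48061, which is strictly less than the density bound 96123/2 since 4 ∤ 358 (the parts of T(358, 4) cannot all be equal).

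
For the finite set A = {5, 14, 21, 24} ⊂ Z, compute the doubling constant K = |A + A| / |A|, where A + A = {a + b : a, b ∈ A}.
K = |A + A| / |A| = 10/4 = 5/2

Enumerate A + A = {a + b : a, b ∈ A}. With |A| = 4, there are |A|^2 = 16 ordered sum pairs; collecting distinct values, A + A = {10, 19, 26, 28, 29, 35, 38, 42, 45, 48}, so |A + A| = 10. Thus K = 10/4 = 5/2. For comparison, the minimum possible |A + A| over all 4-element sets is 2·4 − 1 = 7 (so min K = 7/4), attained only by arithmetic progressions.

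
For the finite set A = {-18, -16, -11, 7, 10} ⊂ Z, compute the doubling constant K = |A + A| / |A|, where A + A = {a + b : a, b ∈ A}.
K = |A + A| / |A| = 15/5 = 3

Enumerate A + A = {a + b : a, b ∈ A}. With |A| = 5, there are |A|^2 = 25 ordered sum pairs; collecting distinct values, A + A = {-36, -34, -32, -29, -27, -22, -11, -9, -8, -6, -4, -1, 14, 17, 20}, so |A + A| = 15. Thus K = 15/5 = 3. For comparison, the minimum possible |A + A| over all 5-element sets is 2·5 − 1 = 9 (so min K = 9/5), attained only by arithmetic progressions.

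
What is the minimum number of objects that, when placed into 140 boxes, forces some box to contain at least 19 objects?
n = (19 − 1)·140 + 1 = 2521

By the generalised pigeonhole principle, to guarantee some box contains ≥ r objects we need more than (r − 1) · k objects total. Threshold: n = (r − 1) · k + 1. With r = 19 and k = 140: n = 18 · 140 + 1 = 2520 + 1 = 2521. For n = 2520 = 18 · 140, we can put exactly 18 objects in every box, avoiding 19 in any single one — so 2521 is tight.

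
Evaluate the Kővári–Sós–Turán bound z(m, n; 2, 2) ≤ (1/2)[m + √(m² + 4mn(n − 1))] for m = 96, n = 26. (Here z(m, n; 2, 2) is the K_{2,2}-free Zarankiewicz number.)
z(96, 26; 2, 2) ≤ (1/2)[96 + √(96² + 4·96·26·25)] = (1/2)[96 + √258816] = 302.3698

Kővári–Sós–Turán: let r_1, ..., r_96 be the row sums and z = Σ r_i the total number of 1s. Each pair of columns can share at most one row with both entries 1 (else a 2×2 all-ones block appears), so Σ_i C(r_i, 2) ≤ C(26, 2) = 325. By convexity Σ_i C(r_i, 2) ≥ 96·C(z/96, 2) = z(z − 96)/(2·96), giving z² − 96z − 96·26·25 ≤ 0 and hence z ≤ (1/2)[96 + √(9216 + 4·62400)] = (1/2)[96 + √258816] ≈ (1/2)(96 + 508.7396) = 302.3698.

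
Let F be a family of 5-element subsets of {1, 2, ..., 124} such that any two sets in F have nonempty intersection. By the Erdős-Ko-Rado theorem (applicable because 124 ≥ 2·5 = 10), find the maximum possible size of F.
max |F| = C(123, 4) = 9078630

The Erdős-Ko-Rado theorem states: for n ≥ 2k, an intersecting family of k-subsets of an n-element set has size at most C(n − 1, k − 1), with equality for 'star' families {A ⊆ [n] : |A| = k, i ∈ A} (fix an element i). For n = 124, k = 5: C(123, 4) = 9078630.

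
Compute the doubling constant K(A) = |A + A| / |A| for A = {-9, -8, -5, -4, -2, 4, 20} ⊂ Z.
K = |A + A| / |A| = 25/7

Enumerate A + A = {a + b : a, b ∈ A}. With |A| = 7, there are |A|^2 = 49 ordered sum pairs; collecting distinct values, A + A = {-18, -17, -16, -14, -13, -12, -11, -10, -9, -8, -7, -6, -5, -4, -1, 0, 2, 8, 11, 12, 15, 16, 18, 24, 40}, so |A + A| = 25. Thus K = 25/7. For comparison, the minimum possible |A + A| over all 7-element sets is 2·7 − 1 = 13 (so min K = 13/7), attained only by arithmetic progressions.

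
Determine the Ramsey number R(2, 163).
R(2, 163) = 163

R(2, k) = k for all k ≥ 2: in a 2-colouring of K_k, either some edge is red (a red K_2) or all edges are blue (a blue K_k). And K_{162} coloured all-blue has no blue K_163, so R(2, 163) > 162. Hence R(2, 163) = 163.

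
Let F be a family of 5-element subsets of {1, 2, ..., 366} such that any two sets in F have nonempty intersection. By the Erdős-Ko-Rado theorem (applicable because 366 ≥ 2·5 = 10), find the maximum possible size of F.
max |F| = C(365, 4) = 727441715

Erdős-Ko-Rado (1961): when n ≥ 2k, max |F| = C(n−1, k−1). The bound is attained by the star {A : i ∈ A} for any fixed i ∈ [n]. Here C(366−1, 5−1) = C(365, 4) = 727441715.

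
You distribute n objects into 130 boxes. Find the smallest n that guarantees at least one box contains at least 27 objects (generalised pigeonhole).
n = (27 − 1)·130 + 1 = 3381

By the generalised pigeonhole principle, to guarantee some box contains ≥ r objects we need more than (r − 1) · k objects total. Threshold: n = (r − 1) · k + 1. With r = 27 and k = 130: n = 26 · 130 + 1 = 3380 + 1 = 3381. For n = 3380 = 26 · 130, we can put exactly 26 objects in every box, avoiding 27 in any single one — so 3381 is tight.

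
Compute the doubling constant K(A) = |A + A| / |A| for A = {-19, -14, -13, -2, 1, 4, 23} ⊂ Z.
K = |A + A| / |A| = 26/7

Enumerate A + A = {a + b : a, b ∈ A}. With |A| = 7, there are |A|^2 = 49 ordered sum pairs; collecting distinct values, A + A = {-38, -33, -32, -28, -27, -26, -21, -18, -16, -15, -13, -12, -10, -9, -4, -1, 2, 4, 5, 8, 9, 10, 21, 24, 27, 46}, so |A + A| = 26. Thus K = 26/7. For comparison, the minimum possible |A + A| over all 7-element sets is 2·7 − 1 = 13 (so min K = 13/7), attained only by arithmetic progressions.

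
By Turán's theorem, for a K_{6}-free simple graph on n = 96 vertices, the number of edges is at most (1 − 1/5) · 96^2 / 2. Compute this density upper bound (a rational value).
Turán density bound = (4/5) · 96^2/2 = 18432/5 ≈ 3686.4

Turán's theorem: ex(n, K_{r+1}) is achieved by the complete r-partite Turán graph T(n, r) with parts as balanced as possible, and is at most (1 − 1/r) · n^2/2. For r = 5, n = 96: the density bound is (4/5) · 9216/2 = 18432/5 ≈ 3686.4. The integer-valued extremum is e(T(96, 5)) = 3686, which is strictly less than the density bound 18432/5 since 5 ∤ 96 (the parts of T(96, 5) cannot all be equal).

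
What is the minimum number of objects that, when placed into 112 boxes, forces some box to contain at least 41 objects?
n = (41 − 1)·112 + 1 = 4481

By the generalised pigeonhole principle, to guarantee some box contains ≥ r objects we need more than (r − 1) · k objects total. Threshold: n = (r − 1) · k + 1. With r = 41 and k = 112: n = 40 · 112 + 1 = 4480 + 1 = 4481. For n = 4480 = 40 · 112, we can put exactly 40 objects in every box, avoiding 41 in any single one — so 4481 is tight.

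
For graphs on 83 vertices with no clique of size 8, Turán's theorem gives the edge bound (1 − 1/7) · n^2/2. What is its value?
Turán density bound = (6/7) · 83^2/2 = 20667/7 ≈ 2952.4286

Turán's theorem: ex(n, K_{r+1}) is achieved by the complete r-partite Turán graph T(n, r) with parts as balanced as possible, and is at most (1 − 1/r) · n^2/2. For r = 7, n = 83: the density bound is (6/7) · 6889/2 = 20667/7 ≈ 2952.4286. The integer-valued extremum is e(T(83, 7)) = 2952, which is strictly less than the density bound 20667/7 since 7 ∤ 83 (the parts of T(83, 7) cannot all be equal).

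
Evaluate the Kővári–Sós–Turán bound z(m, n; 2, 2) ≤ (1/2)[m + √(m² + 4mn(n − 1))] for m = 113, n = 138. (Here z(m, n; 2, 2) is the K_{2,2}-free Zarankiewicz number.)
z(113, 138; 2, 2) ≤ (1/2)[113 + √(113² + 4·113·138·137)] = (1/2)[113 + √8558281] = 1519.227

Kővári–Sós–Turán: let r_1, ..., r_113 be the row sums and z = Σ r_i the total number of 1s. Each pair of columns can share at most one row with both entries 1 (else a 2×2 all-ones block appears), so Σ_i C(r_i, 2) ≤ C(138, 2) = 9453. By convexity Σ_i C(r_i, 2) ≥ 113·C(z/113, 2) = z(z − 113)/(2·113), giving z² − 113z − 113·138·137 ≤ 0 and hence z ≤ (1/2)[113 + √(12769 + 4·2136378)] = (1/2)[113 + √8558281] ≈ (1/2)(113 + 2925.454) = 1519.227.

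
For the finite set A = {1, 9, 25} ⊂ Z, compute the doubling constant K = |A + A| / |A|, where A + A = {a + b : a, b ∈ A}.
K = |A + A| / |A| = 6/3 = 2

Enumerate A + A = {a + b : a, b ∈ A}. With |A| = 3, there are |A|^2 = 9 ordered sum pairs; collecting distinct values, A + A = {2, 10, 18, 26, 34, 50}, so |A + A| = 6. Thus K = 6/3 = 2. For comparison, the minimum possible |A + A| over all 3-element sets is 2·3 − 1 = 5 (so min K = 5/3), attained only by arithmetic progressions.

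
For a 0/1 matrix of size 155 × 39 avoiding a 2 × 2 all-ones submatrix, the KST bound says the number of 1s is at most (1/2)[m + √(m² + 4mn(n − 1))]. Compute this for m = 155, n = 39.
z(155, 39; 2, 2) ≤ (1/2)[155 + √(155² + 4·155·39·38)] = (1/2)[155 + √942865] = 563.0062

Kővári–Sós–Turán: let r_1, ..., r_155 be the row sums and z = Σ r_i the total number of 1s. Each pair of columns can share at most one row with both entries 1 (else a 2×2 all-ones block appears), so Σ_i C(r_i, 2) ≤ C(39, 2) = 741. By convexity Σ_i C(r_i, 2) ≥ 155·C(z/155, 2) = z(z − 155)/(2·155), giving z² − 155z − 155·39·38 ≤ 0 and hence z ≤ (1/2)[155 + √(24025 + 4·229710)] = (1/2)[155 + √942865] ≈ (1/2)(155 + 971.0124) = 563.0062.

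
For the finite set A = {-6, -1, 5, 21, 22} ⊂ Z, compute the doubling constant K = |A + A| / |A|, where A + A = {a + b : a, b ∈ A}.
K = |A + A| / |A| = 15/5 = 3

Enumerate A + A = {a + b : a, b ∈ A}. With |A| = 5, there are |A|^2 = 25 ordered sum pairs; collecting distinct values, A + A = {-12, -7, -2, -1, 4, 10, 15, 16, 20, 21, 26, 27, 42, 43, 44}, so |A + A| = 15. Thus K = 15/5 = 3. For comparison, the minimum possible |A + A| over all 5-element sets is 2·5 − 1 = 9 (so min K = 9/5), attained only by arithmetic progressions.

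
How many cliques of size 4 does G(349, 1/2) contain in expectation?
E[# K_4] = C(349, 4) · (1/2)^C(4, 2) = 607573751 / 2^6 = 9493339.859375

For each 4-subset S of vertices (there are C(349, 4) = 607573751 such S), let X_S = 1 if S induces a K_4 (all C(4, 2) = 6 edges present). Then P(X_S = 1) = (1/2)^6 = 1/64. By linearity of expectation, E[# K_4] = C(349, 4) · (1/2)^6 = 607573751 / 64 = 9493339.859375.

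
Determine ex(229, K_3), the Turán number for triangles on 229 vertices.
ex(229, K_3) = ⌊229^2/4⌋ = 13110

Mantel (1907): a triangle-free graph on n vertices has at most ⌊n^2/4⌋ edges, with equality for the complete bipartite graph K_{⌊n/2⌋, ⌈n/2⌉}. For n = 229: ⌊229^2/4⌋ = ⌊52441/4⌋ = 13110. The extremal graph is K_{114, 115}, which has 114·115 = 13110 edges.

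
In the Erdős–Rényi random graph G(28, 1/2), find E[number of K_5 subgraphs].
E[# K_5] = C(28, 5) · (1/2)^C(5, 2) = 98280 / 2^10 = 12285/128 = 95.9765625

For each 5-subset S of vertices (there are C(28, 5) = 98280 such S), let X_S = 1 if S induces a K_5 (all C(5, 2) = 10 edges present). Then P(X_S = 1) = (1/2)^10 = 1/1024. By linearity of expectation, E[# K_5] = C(28, 5) · (1/2)^10 = 98280 / 1024 = 12285/128 = 95.9765625.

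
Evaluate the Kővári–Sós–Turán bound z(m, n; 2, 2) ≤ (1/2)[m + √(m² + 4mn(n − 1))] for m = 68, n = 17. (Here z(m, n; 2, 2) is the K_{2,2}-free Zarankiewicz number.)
z(68, 17; 2, 2) ≤ (1/2)[68 + √(68² + 4·68·17·16)] = (1/2)[68 + √78608] = 174.1856

Kővári–Sós–Turán: let r_1, ..., r_68 be the row sums and z = Σ r_i the total number of 1s. Each pair of columns can share at most one row with both entries 1 (else a 2×2 all-ones block appears), so Σ_i C(r_i, 2) ≤ C(17, 2) = 136. By convexity Σ_i C(r_i, 2) ≥ 68·C(z/68, 2) = z(z − 68)/(2·68), giving z² − 68z − 68·17·16 ≤ 0 and hence z ≤ (1/2)[68 + √(4624 + 4·18496)] = (1/2)[68 + √78608] ≈ (1/2)(68 + 280.3712) = 174.1856.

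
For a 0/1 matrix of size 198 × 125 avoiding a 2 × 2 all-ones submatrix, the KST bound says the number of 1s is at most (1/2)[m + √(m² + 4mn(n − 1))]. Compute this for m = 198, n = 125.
z(198, 125; 2, 2) ≤ (1/2)[198 + √(198² + 4·198·125·124)] = (1/2)[198 + √12315204] = 1853.6512

Kővári–Sós–Turán: let r_1, ..., r_198 be the row sums and z = Σ r_i the total number of 1s. Each pair of columns can share at most one row with both entries 1 (else a 2×2 all-ones block appears), so Σ_i C(r_i, 2) ≤ C(125, 2) = 7750. By convexity Σ_i C(r_i, 2) ≥ 198·C(z/198, 2) = z(z − 198)/(2·198), giving z² − 198z − 198·125·124 ≤ 0 and hence z ≤ (1/2)[198 + √(39204 + 4·3069000)] = (1/2)[198 + √12315204] ≈ (1/2)(198 + 3509.3025) = 1853.6512.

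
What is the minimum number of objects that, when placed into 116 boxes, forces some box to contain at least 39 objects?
n = (39 − 1)·116 + 1 = 4409

By the generalised pigeonhole principle, to guarantee some box contains ≥ r objects we need more than (r − 1) · k objects total. Threshold: n = (r − 1) · k + 1. With r = 39 and k = 116: n = 38 · 116 + 1 = 4408 + 1 = 4409. For n = 4408 = 38 · 116, we can put exactly 38 objects in every box, avoiding 39 in any single one — so 4409 is tight.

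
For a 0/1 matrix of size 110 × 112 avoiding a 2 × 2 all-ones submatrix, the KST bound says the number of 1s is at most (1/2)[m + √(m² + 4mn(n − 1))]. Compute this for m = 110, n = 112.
z(110, 112; 2, 2) ≤ (1/2)[110 + √(110² + 4·110·112·111)] = (1/2)[110 + √5482180] = 1225.7028

Kővári–Sós–Turán: let r_1, ..., r_110 be the row sums and z = Σ r_i the total number of 1s. Each pair of columns can share at most one row with both entries 1 (else a 2×2 all-ones block appears), so Σ_i C(r_i, 2) ≤ C(112, 2) = 6216. By convexity Σ_i C(r_i, 2) ≥ 110·C(z/110, 2) = z(z − 110)/(2·110), giving z² − 110z − 110·112·111 ≤ 0 and hence z ≤ (1/2)[110 + √(12100 + 4·1367520)] = (1/2)[110 + √5482180] ≈ (1/2)(110 + 2341.4056) = 1225.7028.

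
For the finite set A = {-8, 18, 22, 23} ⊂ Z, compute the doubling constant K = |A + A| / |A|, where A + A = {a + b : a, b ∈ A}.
K = |A + A| / |A| = 10/4 = 5/2

Enumerate A + A = {a + b : a, b ∈ A}. With |A| = 4, there are |A|^2 = 16 ordered sum pairs; collecting distinct values, A + A = {-16, 10, 14, 15, 36, 40, 41, 44, 45, 46}, so |A + A| = 10. Thus K = 10/4 = 5/2. For comparison, the minimum possible |A + A| over all 4-element sets is 2·4 − 1 = 7 (so min K = 7/4), attained only by arithmetic progressions.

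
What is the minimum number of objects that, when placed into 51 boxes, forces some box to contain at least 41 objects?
n = (41 − 1)·51 + 1 = 2041

By the generalised pigeonhole principle, to guarantee some box contains ≥ r objects we need more than (r − 1) · k objects total. Threshold: n = (r − 1) · k + 1. With r = 41 and k = 51: n = 40 · 51 + 1 = 2040 + 1 = 2041. For n = 2040 = 40 · 51, we can put exactly 40 objects in every box, avoiding 41 in any single one — so 2041 is tight.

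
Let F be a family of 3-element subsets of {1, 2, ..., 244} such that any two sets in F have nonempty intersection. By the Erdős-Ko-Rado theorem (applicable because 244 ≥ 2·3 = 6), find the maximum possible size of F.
max |F| = C(243, 2) = 29403

The Erdős-Ko-Rado theorem states: for n ≥ 2k, an intersecting family of k-subsets of an n-element set has size at most C(n − 1, k − 1), with equality for 'star' families {A ⊆ [n] : |A| = k, i ∈ A} (fix an element i). For n = 244, k = 3: C(243, 2) = 29403.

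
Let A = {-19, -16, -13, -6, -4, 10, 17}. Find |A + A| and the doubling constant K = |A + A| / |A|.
K = |A + A| / |A| = 26/7

Enumerate A + A = {a + b : a, b ∈ A}. With |A| = 7, there are |A|^2 = 49 ordered sum pairs; collecting distinct values, A + A = {-38, -35, -32, -29, -26, -25, -23, -22, -20, -19, -17, -12, -10, -9, -8, -6, -3, -2, 1, 4, 6, 11, 13, 20, 27, 34}, so |A + A| = 26. Thus K = 26/7. For comparison, the minimum possible |A + A| over all 7-element sets is 2·7 − 1 = 13 (so min K = 13/7), attained only by arithmetic progressions.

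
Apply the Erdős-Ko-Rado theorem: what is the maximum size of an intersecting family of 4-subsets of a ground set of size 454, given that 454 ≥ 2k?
max |F| = C(453, 3) = 15390826

Erdős-Ko-Rado (1961): when n ≥ 2k, max |F| = C(n−1, k−1). The bound is attained by the star {A : i ∈ A} for any fixed i ∈ [n]. Here C(454−1, 4−1) = C(453, 3) = 15390826.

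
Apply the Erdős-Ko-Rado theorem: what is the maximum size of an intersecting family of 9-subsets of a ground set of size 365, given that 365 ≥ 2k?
max |F| = C(364, 8) = 7073778387358683

Erdős-Ko-Rado (1961): when n ≥ 2k, max |F| = C(n−1, k−1). The bound is attained by the star {A : i ∈ A} for any fixed i ∈ [n]. Here C(365−1, 9−1) = C(364, 8) = 7073778387358683.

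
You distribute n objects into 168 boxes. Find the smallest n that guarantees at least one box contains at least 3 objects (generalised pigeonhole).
n = (3 − 1)·168 + 1 = 337

By the generalised pigeonhole principle, to guarantee some box contains ≥ r objects we need more than (r − 1) · k objects total. Threshold: n = (r − 1) · k + 1. With r = 3 and k = 168: n = 2 · 168 + 1 = 336 + 1 = 337. For n = 336 = 2 · 168, we can put exactly 2 objects in every box, avoiding 3 in any single one — so 337 is tight.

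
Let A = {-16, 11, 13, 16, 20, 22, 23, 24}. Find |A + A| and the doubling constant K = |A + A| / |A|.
K = |A + A| / |A| = 30/8 = 15/4

Enumerate A + A = {a + b : a, b ∈ A}. With |A| = 8, there are |A|^2 = 64 ordered sum pairs; collecting distinct values, A + A = {-32, -5, -3, 0, 4, 6, 7, 8, 22, 24, 26, 27, 29, 31, 32, 33, 34, 35, 36, 37, 38, 39, 40, 42, 43, 44, 45, 46, 47, 48}, so |A + A| = 30. Thus K = 30/8 = 15/4. For comparison, the minimum possible |A + A| over all 8-element sets is 2·8 − 1 = 15 (so min K = 15/8), attained only by arithmetic progressions.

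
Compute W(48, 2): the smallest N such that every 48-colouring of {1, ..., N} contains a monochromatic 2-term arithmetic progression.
W(48, 2) = 48 + 1 = 49

A 2-term AP is any pair of integers, so a monochromatic 2-AP exists iff some colour is used at least twice. With 48 colours, the colouring i ↦ i on {1, ..., 48} uses each colour once, avoiding any monochromatic pair, so W(48, 2) > 48. For {1, ..., 49}, pigeonhole forces two integers of the same colour, which form a monochromatic 2-AP. Hence W(48, 2) = 49.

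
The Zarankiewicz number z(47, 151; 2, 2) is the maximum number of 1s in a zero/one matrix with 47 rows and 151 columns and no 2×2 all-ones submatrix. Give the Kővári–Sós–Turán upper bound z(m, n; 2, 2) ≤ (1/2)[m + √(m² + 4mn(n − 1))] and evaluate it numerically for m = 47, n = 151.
z(47, 151; 2, 2) ≤ (1/2)[47 + √(47² + 4·47·151·150)] = (1/2)[47 + √4260409] = 1055.5379

Kővári–Sós–Turán: let r_1, ..., r_47 be the row sums and z = Σ r_i the total number of 1s. Each pair of columns can share at most one row with both entries 1 (else a 2×2 all-ones block appears), so Σ_i C(r_i, 2) ≤ C(151, 2) = 11325. By convexity Σ_i C(r_i, 2) ≥ 47·C(z/47, 2) = z(z − 47)/(2·47), giving z² − 47z − 47·151·150 ≤ 0 and hence z ≤ (1/2)[47 + √(2209 + 4·1064550)] = (1/2)[47 + √4260409] ≈ (1/2)(47 + 2064.0758) = 1055.5379.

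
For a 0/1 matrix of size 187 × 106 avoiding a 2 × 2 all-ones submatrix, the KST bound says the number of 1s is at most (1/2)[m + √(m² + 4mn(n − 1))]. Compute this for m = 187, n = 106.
z(187, 106; 2, 2) ≤ (1/2)[187 + √(187² + 4·187·106·105)] = (1/2)[187 + √8360209] = 1539.2013

Kővári–Sós–Turán: let r_1, ..., r_187 be the row sums and z = Σ r_i the total number of 1s. Each pair of columns can share at most one row with both entries 1 (else a 2×2 all-ones block appears), so Σ_i C(r_i, 2) ≤ C(106, 2) = 5565. By convexity Σ_i C(r_i, 2) ≥ 187·C(z/187, 2) = z(z − 187)/(2·187), giving z² − 187z − 187·106·105 ≤ 0 and hence z ≤ (1/2)[187 + √(34969 + 4·2081310)] = (1/2)[187 + √8360209] ≈ (1/2)(187 + 2891.4026) = 1539.2013.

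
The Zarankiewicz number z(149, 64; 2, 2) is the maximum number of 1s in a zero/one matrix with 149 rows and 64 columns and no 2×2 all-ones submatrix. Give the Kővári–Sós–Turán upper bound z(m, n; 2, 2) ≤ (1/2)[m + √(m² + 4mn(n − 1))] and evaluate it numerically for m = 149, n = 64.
z(149, 64; 2, 2) ≤ (1/2)[149 + √(149² + 4·149·64·63)] = (1/2)[149 + √2425273] = 853.1644

Kővári–Sós–Turán: let r_1, ..., r_149 be the row sums and z = Σ r_i the total number of 1s. Each pair of columns can share at most one row with both entries 1 (else a 2×2 all-ones block appears), so Σ_i C(r_i, 2) ≤ C(64, 2) = 2016. By convexity Σ_i C(r_i, 2) ≥ 149·C(z/149, 2) = z(z − 149)/(2·149), giving z² − 149z − 149·64·63 ≤ 0 and hence z ≤ (1/2)[149 + √(22201 + 4·600768)] = (1/2)[149 + √2425273] ≈ (1/2)(149 + 1557.3288) = 853.1644.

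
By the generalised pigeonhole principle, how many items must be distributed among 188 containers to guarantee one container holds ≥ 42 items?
n = (42 − 1)·188 + 1 = 7709

By the generalised pigeonhole principle, to guarantee some box contains ≥ r objects we need more than (r − 1) · k objects total. Threshold: n = (r − 1) · k + 1. With r = 42 and k = 188: n = 41 · 188 + 1 = 7708 + 1 = 7709. For n = 7708 = 41 · 188, we can put exactly 41 objects in every box, avoiding 42 in any single one — so 7709 is tight.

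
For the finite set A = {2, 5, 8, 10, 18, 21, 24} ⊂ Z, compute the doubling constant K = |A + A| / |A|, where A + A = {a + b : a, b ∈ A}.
K = |A + A| / |A| = 21/7 = 3

Enumerate A + A = {a + b : a, b ∈ A}. With |A| = 7, there are |A|^2 = 49 ordered sum pairs; collecting distinct values, A + A = {4, 7, 10, 12, 13, 15, 16, 18, 20, 23, 26, 28, 29, 31, 32, 34, 36, 39, 42, 45, 48}, so |A + A| = 21. Thus K = 21/7 = 3. For comparison, the minimum possible |A + A| over all 7-element sets is 2·7 − 1 = 13 (so min K = 13/7), attained only by arithmetic progressions.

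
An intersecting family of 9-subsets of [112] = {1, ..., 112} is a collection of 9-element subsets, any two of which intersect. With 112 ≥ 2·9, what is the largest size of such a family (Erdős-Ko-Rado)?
max |F| = C(111, 8) = 441527415615

The Erdős-Ko-Rado theorem states: for n ≥ 2k, an intersecting family of k-subsets of an n-element set has size at most C(n − 1, k − 1), with equality for 'star' families {A ⊆ [n] : |A| = k, i ∈ A} (fix an element i). For n = 112, k = 9: C(111, 8) = 441527415615.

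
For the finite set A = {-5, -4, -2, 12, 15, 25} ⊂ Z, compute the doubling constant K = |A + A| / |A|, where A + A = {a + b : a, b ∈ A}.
K = |A + A| / |A| = 20/6 = 10/3

Enumerate A + A = {a + b : a, b ∈ A}. With |A| = 6, there are |A|^2 = 36 ordered sum pairs; collecting distinct values, A + A = {-10, -9, -8, -7, -6, -4, 7, 8, 10, 11, 13, 20, 21, 23, 24, 27, 30, 37, 40, 50}, so |A + A| = 20. Thus K = 20/6 = 10/3. For comparison, the minimum possible |A + A| over all 6-element sets is 2·6 − 1 = 11 (so min K = 11/6), attained only by arithmetic progressions.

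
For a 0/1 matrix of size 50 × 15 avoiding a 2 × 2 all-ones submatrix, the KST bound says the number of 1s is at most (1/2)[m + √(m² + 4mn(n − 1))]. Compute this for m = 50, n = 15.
z(50, 15; 2, 2) ≤ (1/2)[50 + √(50² + 4·50·15·14)] = (1/2)[50 + √44500] = 130.4751

Kővári–Sós–Turán: let r_1, ..., r_50 be the row sums and z = Σ r_i the total number of 1s. Each pair of columns can share at most one row with both entries 1 (else a 2×2 all-ones block appears), so Σ_i C(r_i, 2) ≤ C(15, 2) = 105. By convexity Σ_i C(r_i, 2) ≥ 50·C(z/50, 2) = z(z − 50)/(2·50), giving z² − 50z − 50·15·14 ≤ 0 and hence z ≤ (1/2)[50 + √(2500 + 4·10500)] = (1/2)[50 + √44500] ≈ (1/2)(50 + 210.9502) = 130.4751.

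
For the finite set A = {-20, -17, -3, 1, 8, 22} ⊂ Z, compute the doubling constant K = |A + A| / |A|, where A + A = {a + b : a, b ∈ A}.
K = |A + A| / |A| = 19/6

Enumerate A + A = {a + b : a, b ∈ A}. With |A| = 6, there are |A|^2 = 36 ordered sum pairs; collecting distinct values, A + A = {-40, -37, -34, -23, -20, -19, -16, -12, -9, -6, -2, 2, 5, 9, 16, 19, 23, 30, 44}, so |A + A| = 19. Thus K = 19/6. For comparison, the minimum possible |A + A| over all 6-element sets is 2·6 − 1 = 11 (so min K = 11/6), attained only by arithmetic progressions.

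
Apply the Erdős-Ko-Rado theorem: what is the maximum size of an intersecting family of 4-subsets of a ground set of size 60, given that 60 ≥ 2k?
max |F| = C(59, 3) = 32509

The Erdős-Ko-Rado theorem states: for n ≥ 2k, an intersecting family of k-subsets of an n-element set has size at most C(n − 1, k − 1), with equality for 'star' families {A ⊆ [n] : |A| = k, i ∈ A} (fix an element i). For n = 60, k = 4: C(59, 3) = 32509.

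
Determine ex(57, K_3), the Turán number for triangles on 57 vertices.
ex(57, K_3) = ⌊57^2/4⌋ = 812

Mantel (1907): a triangle-free graph on n vertices has at most ⌊n^2/4⌋ edges, with equality for the complete bipartite graph K_{⌊n/2⌋, ⌈n/2⌉}. For n = 57: ⌊57^2/4⌋ = ⌊3249/4⌋ = 812. The extremal graph is K_{28, 29}, which has 28·29 = 812 edges.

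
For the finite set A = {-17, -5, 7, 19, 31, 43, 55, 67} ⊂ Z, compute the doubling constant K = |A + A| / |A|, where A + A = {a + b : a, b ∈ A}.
K = |A + A| / |A| = 15/8

Enumerate A + A = {a + b : a, b ∈ A}. With |A| = 8, there are |A|^2 = 64 ordered sum pairs; collecting distinct values, A + A = {-34, -22, -10, 2, 14, 26, 38, 50, 62, 74, 86, 98, 110, 122, 134}, so |A + A| = 15. Thus K = 15/8. Here |A + A| = 2|A| − 1 = 15, the minimum possible — so K = 15/8 is minimal, which holds iff A is an arithmetic progression.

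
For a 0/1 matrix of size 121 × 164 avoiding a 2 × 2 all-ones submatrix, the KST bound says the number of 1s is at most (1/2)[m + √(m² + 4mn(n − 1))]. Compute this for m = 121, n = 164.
z(121, 164; 2, 2) ≤ (1/2)[121 + √(121² + 4·121·164·163)] = (1/2)[121 + √12952929] = 1860.0089

Kővári–Sós–Turán: let r_1, ..., r_121 be the row sums and z = Σ r_i the total number of 1s. Each pair of columns can share at most one row with both entries 1 (else a 2×2 all-ones block appears), so Σ_i C(r_i, 2) ≤ C(164, 2) = 13366. By convexity Σ_i C(r_i, 2) ≥ 121·C(z/121, 2) = z(z − 121)/(2·121), giving z² − 121z − 121·164·163 ≤ 0 and hence z ≤ (1/2)[121 + √(14641 + 4·3234572)] = (1/2)[121 + √12952929] ≈ (1/2)(121 + 3599.0178) = 1860.0089.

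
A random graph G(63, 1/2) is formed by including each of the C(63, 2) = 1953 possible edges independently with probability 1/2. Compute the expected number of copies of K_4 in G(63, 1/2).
E[# K_4] = C(63, 4) · (1/2)^C(4, 2) = 595665 / 2^6 = 9307.265625

For each 4-subset S of vertices (there are C(63, 4) = 595665 such S), let X_S = 1 if S induces a K_4 (all C(4, 2) = 6 edges present). Then P(X_S = 1) = (1/2)^6 = 1/64. By linearity of expectation, E[# K_4] = C(63, 4) · (1/2)^6 = 595665 / 64 = 9307.265625.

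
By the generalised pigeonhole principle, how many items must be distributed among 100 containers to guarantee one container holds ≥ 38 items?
n = (38 − 1)·100 + 1 = 3701

By the generalised pigeonhole principle, to guarantee some box contains ≥ r objects we need more than (r − 1) · k objects total. Threshold: n = (r − 1) · k + 1. With r = 38 and k = 100: n = 37 · 100 + 1 = 3700 + 1 = 3701. For n = 3700 = 37 · 100, we can put exactly 37 objects in every box, avoiding 38 in any single one — so 3701 is tight.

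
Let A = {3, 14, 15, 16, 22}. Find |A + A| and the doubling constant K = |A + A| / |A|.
K = |A + A| / |A| = 14/5

Enumerate A + A = {a + b : a, b ∈ A}. With |A| = 5, there are |A|^2 = 25 ordered sum pairs; collecting distinct values, A + A = {6, 17, 18, 19, 25, 28, 29, 30, 31, 32, 36, 37, 38, 44}, so |A + A| = 14. Thus K = 14/5. For comparison, the minimum possible |A + A| over all 5-element sets is 2·5 − 1 = 9 (so min K = 9/5), attained only by arithmetic progressions.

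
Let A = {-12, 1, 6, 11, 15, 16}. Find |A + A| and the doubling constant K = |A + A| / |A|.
K = |A + A| / |A| = 18/6 = 3

Enumerate A + A = {a + b : a, b ∈ A}. With |A| = 6, there are |A|^2 = 36 ordered sum pairs; collecting distinct values, A + A = {-24, -11, -6, -1, 2, 3, 4, 7, 12, 16, 17, 21, 22, 26, 27, 30, 31, 32}, so |A + A| = 18. Thus K = 18/6 = 3. For comparison, the minimum possible |A + A| over all 6-element sets is 2·6 − 1 = 11 (so min K = 11/6), attained only by arithmetic progressions.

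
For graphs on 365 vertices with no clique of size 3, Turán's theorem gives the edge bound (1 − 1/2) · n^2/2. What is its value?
Turán density bound = (1/2) · 365^2/2 = 133225/4 ≈ 33306.25

Turán's theorem: ex(n, K_{r+1}) is achieved by the complete r-partite Turán graph T(n, r) with parts as balanced as possible, and is at most (1 − 1/r) · n^2/2. For r = 2, n = 365: the density bound is (1/2) · 133225/2 = 133225/4 ≈ 33306.25. The integer-valued extremum is e(T(365, 2)) = 33306, which is strictly less than the density bound 133225/4 since 2 ∤ 365 (the parts of T(365, 2) cannot all be equal).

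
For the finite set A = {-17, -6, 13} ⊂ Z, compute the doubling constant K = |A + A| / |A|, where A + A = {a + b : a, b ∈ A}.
K = |A + A| / |A| = 6/3 = 2

Enumerate A + A = {a + b : a, b ∈ A}. With |A| = 3, there are |A|^2 = 9 ordered sum pairs; collecting distinct values, A + A = {-34, -23, -12, -4, 7, 26}, so |A + A| = 6. Thus K = 6/3 = 2. For comparison, the minimum possible |A + A| over all 3-element sets is 2·3 − 1 = 5 (so min K = 5/3), attained only by arithmetic progressions.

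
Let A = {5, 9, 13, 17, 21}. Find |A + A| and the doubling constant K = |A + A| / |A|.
K = |A + A| / |A| = 9/5

Enumerate A + A = {a + b : a, b ∈ A}. With |A| = 5, there are |A|^2 = 25 ordered sum pairs; collecting distinct values, A + A = {10, 14, 18, 22, 26, 30, 34, 38, 42}, so |A + A| = 9. Thus K = 9/5. Here |A + A| = 2|A| − 1 = 9, the minimum possible — so K = 9/5 is minimal, which holds iff A is an arithmetic progression.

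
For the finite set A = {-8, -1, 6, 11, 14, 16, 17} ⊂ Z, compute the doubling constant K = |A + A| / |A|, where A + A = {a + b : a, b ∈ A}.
K = |A + A| / |A| = 25/7

Enumerate A + A = {a + b : a, b ∈ A}. With |A| = 7, there are |A|^2 = 49 ordered sum pairs; collecting distinct values, A + A = {-16, -9, -2, 3, 5, 6, 8, 9, 10, 12, 13, 15, 16, 17, 20, 22, 23, 25, 27, 28, 30, 31, 32, 33, 34}, so |A + A| = 25. Thus K = 25/7. For comparison, the minimum possible |A + A| over all 7-element sets is 2·7 − 1 = 13 (so min K = 13/7), attained only by arithmetic progressions.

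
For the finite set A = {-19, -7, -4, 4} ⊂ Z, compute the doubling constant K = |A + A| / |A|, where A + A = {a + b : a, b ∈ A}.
K = |A + A| / |A| = 10/4 = 5/2

Enumerate A + A = {a + b : a, b ∈ A}. With |A| = 4, there are |A|^2 = 16 ordered sum pairs; collecting distinct values, A + A = {-38, -26, -23, -15, -14, -11, -8, -3, 0, 8}, so |A + A| = 10. Thus K = 10/4 = 5/2. For comparison, the minimum possible |A + A| over all 4-element sets is 2·4 − 1 = 7 (so min K = 7/4), attained only by arithmetic progressions.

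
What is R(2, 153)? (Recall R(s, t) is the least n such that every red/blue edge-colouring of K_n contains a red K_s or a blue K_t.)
R(2, 153) = 153

R(2, k) = k for all k ≥ 2: in a 2-colouring of K_k, either some edge is red (a red K_2) or all edges are blue (a blue K_k). And K_{152} coloured all-blue has no blue K_153, so R(2, 153) > 152. Hence R(2, 153) = 153.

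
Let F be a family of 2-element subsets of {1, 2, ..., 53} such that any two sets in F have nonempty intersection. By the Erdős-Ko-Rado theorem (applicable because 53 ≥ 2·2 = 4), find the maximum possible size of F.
max |F| = C(52, 1) = 52

Erdős-Ko-Rado (1961): when n ≥ 2k, max |F| = C(n−1, k−1). The bound is attained by the star {A : i ∈ A} for any fixed i ∈ [n]. Here C(53−1, 2−1) = C(52, 1) = 52.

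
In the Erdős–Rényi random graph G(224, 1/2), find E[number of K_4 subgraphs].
E[# K_4] = C(224, 4) · (1/2)^C(4, 2) = 102114376 / 2^6 = 12764297/8 = 1595537.125

For each 4-subset S of vertices (there are C(224, 4) = 102114376 such S), let X_S = 1 if S induces a K_4 (all C(4, 2) = 6 edges present). Then P(X_S = 1) = (1/2)^6 = 1/64. By linearity of expectation, E[# K_4] = C(224, 4) · (1/2)^6 = 102114376 / 64 = 12764297/8 = 1595537.125.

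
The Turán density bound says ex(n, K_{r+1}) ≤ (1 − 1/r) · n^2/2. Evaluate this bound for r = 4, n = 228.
Turán density bound = (3/4) · 228^2/2 = 19494

Turán's theorem: ex(n, K_{r+1}) is achieved by the complete r-partite Turán graph T(n, r) with parts as balanced as possible, and is at most (1 − 1/r) · n^2/2. For r = 4, n = 228: the density bound is (3/4) · 51984/2 = 19494. Since 4 ∣ 228, the Turán graph T(228, 4) has parts of equal size 57, and its edge count e(T(228, 4)) = 19494 attains the density bound exactly.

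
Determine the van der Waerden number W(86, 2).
W(86, 2) = 86 + 1 = 87

A 2-term AP is any pair of integers, so a monochromatic 2-AP exists iff some colour is used at least twice. With 86 colours, the colouring i ↦ i on {1, ..., 86} uses each colour once, avoiding any monochromatic pair, so W(86, 2) > 86. For {1, ..., 87}, pigeonhole forces two integers of the same colour, which form a monochromatic 2-AP. Hence W(86, 2) = 87.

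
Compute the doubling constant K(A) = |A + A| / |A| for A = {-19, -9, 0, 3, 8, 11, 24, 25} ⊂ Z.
K = |A + A| / |A| = 33/8

Enumerate A + A = {a + b : a, b ∈ A}. With |A| = 8, there are |A|^2 = 64 ordered sum pairs; collecting distinct values, A + A = {-38, -28, -19, -18, -16, -11, -9, -8, -6, -1, 0, 2, 3, 5, 6, 8, 11, 14, 15, 16, 19, 22, 24, 25, 27, 28, 32, 33, 35, 36, 48, 49, 50}, so |A + A| = 33. Thus K = 33/8. For comparison, the minimum possible |A + A| over all 8-element sets is 2·8 − 1 = 15 (so min K = 15/8), attained only by arithmetic progressions.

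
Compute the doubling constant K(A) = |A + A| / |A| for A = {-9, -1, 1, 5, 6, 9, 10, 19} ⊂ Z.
K = |A + A| / |A| = 29/8

Enumerate A + A = {a + b : a, b ∈ A}. With |A| = 8, there are |A|^2 = 64 ordered sum pairs; collecting distinct values, A + A = {-18, -10, -8, -4, -3, -2, 0, 1, 2, 4, 5, 6, 7, 8, 9, 10, 11, 12, 14, 15, 16, 18, 19, 20, 24, 25, 28, 29, 38}, so |A + A| = 29. Thus K = 29/8. For comparison, the minimum possible |A + A| over all 8-element sets is 2·8 − 1 = 15 (so min K = 15/8), attained only by arithmetic progressions.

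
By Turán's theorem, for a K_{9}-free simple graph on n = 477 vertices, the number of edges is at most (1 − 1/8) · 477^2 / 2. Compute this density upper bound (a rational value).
Turán density bound = (7/8) · 477^2/2 = 1592703/16 ≈ 99543.9375

Turán's theorem: ex(n, K_{r+1}) is achieved by the complete r-partite Turán graph T(n, r) with parts as balanced as possible, and is at most (1 − 1/r) · n^2/2. For r = 8, n = 477: the density bound is (7/8) · 227529/2 = 1592703/16 ≈ 99543.9375. The integer-valued extremum is e(T(477, 8)) = 99543, which is strictly less than the density bound 1592703/16 since 8 ∤ 477 (the parts of T(477, 8) cannot all be equal).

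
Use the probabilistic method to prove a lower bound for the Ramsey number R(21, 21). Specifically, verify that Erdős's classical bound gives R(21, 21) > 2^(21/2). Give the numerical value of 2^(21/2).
2^(21/2) = 1448.1547; so R(21, 21) > 1448.1547

Colour each edge of K_n uniformly at random with red/blue. The expected number of monochromatic K_21 is C(n, 21) · 2 · 2^(−C(21,2)). If C(n, 21) · 2^(1 − C(21,2)) < 1, then with positive probability no monochromatic K_21 exists, so R(21, 21) > n. The standard estimate C(n, 21) ≤ n^21/21! shows this inequality holds whenever n ≤ 2^(21/2) (since 21! · 2^(C(21,2) − 1) > 2^(21^2/2) ≥ n^21). Hence R(21, 21) > 2^(21/2) = 1448.1547.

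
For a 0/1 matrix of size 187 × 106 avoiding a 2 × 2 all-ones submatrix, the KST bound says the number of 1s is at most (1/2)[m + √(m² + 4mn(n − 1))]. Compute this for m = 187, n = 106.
z(187, 106; 2, 2) ≤ (1/2)[187 + √(187² + 4·187·106·105)] = (1/2)[187 + √8360209] = 1539.2013

Kővári–Sós–Turán: let r_1, ..., r_187 be the row sums and z = Σ r_i the total number of 1s. Each pair of columns can share at most one row with both entries 1 (else a 2×2 all-ones block appears), so Σ_i C(r_i, 2) ≤ C(106, 2) = 5565. By convexity Σ_i C(r_i, 2) ≥ 187·C(z/187, 2) = z(z − 187)/(2·187), giving z² − 187z − 187·106·105 ≤ 0 and hence z ≤ (1/2)[187 + √(34969 + 4·2081310)] = (1/2)[187 + √8360209] ≈ (1/2)(187 + 2891.4026) = 1539.2013.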